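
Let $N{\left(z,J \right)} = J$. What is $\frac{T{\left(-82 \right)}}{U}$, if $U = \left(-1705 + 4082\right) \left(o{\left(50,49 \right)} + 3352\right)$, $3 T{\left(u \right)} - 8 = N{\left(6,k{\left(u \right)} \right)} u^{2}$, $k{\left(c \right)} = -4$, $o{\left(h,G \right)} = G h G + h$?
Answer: $- \frac{6722}{220084053} \approx -3.0543 \cdot 10^{-5}$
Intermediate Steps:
$o{\left(h,G \right)} = h + h G^{2}$ ($o{\left(h,G \right)} = h G^{2} + h = h + h G^{2}$)
$T{\left(u \right)} = \frac{8}{3} - \frac{4 u^{2}}{3}$ ($T{\left(u \right)} = \frac{8}{3} + \frac{\left(-4\right) u^{2}}{3} = \frac{8}{3} - \frac{4 u^{2}}{3}$)
$U = 293445404$ ($U = \left(-1705 + 4082\right) \left(50 \left(1 + 49^{2}\right) + 3352\right) = 2377 \left(50 \left(1 + 2401\right) + 3352\right) = 2377 \left(50 \cdot 2402 + 3352\right) = 2377 \left(120100 + 3352\right) = 2377 \cdot 123452 = 293445404$)
$\frac{T{\left(-82 \right)}}{U} = \frac{\frac{8}{3} - \frac{4 \left(-82\right)^{2}}{3}}{293445404} = \left(\frac{8}{3} - \frac{26896}{3}\right) \frac{1}{293445404} = \left(- \frac{26888}{3}\right) \frac{1}{293445404} = - \frac{6722}{220084053}$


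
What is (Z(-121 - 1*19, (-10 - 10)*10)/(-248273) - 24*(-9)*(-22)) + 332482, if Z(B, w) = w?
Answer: 81366510490/248273 ≈ 3.2773e+5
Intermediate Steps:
(Z(-121 - 1*19, (-10 - 10)*10)/(-248273) - 24*(-9)*(-22)) + 332482 = (((-10 - 10)*10)/(-248273) - 24*(-9)*(-22)) + 332482 = (-20*10*(-1/248273) + 216*(-22)) + 332482 = (-200*(-1/248273) - 4752) + 332482 = (200/248273 - 4752) + 332482 = -1179793096/248273 + 332482 = 81366510490/248273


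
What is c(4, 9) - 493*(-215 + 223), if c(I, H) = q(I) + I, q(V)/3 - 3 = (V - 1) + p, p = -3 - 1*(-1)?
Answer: -3928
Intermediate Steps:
p = -2 (p = -3 + 1 = -2)
q(V) = 3*V (q(V) = 9 + 3*((V - 1) - 2) = 9 + 3*((-1 + V) - 2) = 9 + 3*(-3 + V) = 9 + (-9 + 3*V) = 3*V)
c(I, H) = 4*I (c(I, H) = 3*I + I = 4*I)
c(4, 9) - 493*(-215 + 223) = 4*4 - 493*(-215 + 223) = 16 - 493*8 = 16 - 3944 = -3928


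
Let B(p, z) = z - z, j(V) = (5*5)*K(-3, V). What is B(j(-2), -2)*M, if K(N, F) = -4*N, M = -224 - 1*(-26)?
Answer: 0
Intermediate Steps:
M = -198 (M = -224 + 26 = -198)
j(V) = 300 (j(V) = (5*5)*(-4*(-3)) = 25*12 = 300)
B(p, z) = 0
B(j(-2), -2)*M = 0*(-198) = 0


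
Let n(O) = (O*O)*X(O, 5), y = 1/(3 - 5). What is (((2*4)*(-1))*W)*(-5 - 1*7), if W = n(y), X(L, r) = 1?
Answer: 24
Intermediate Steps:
y = -½ (y = 1/(-2) = -½ ≈ -0.50000)
n(O) = O² (n(O) = (O*O)*1 = O²*1 = O²)
W = ¼ (W = (-½)² = ¼ ≈ 0.25000)
(((2*4)*(-1))*W)*(-5 - 1*7) = (((2*4)*(-1))*(¼))*(-5 - 1*7) = ((8*(-1))*(¼))*(-5 - 7) = -8*¼*(-12) = -2*(-12) = 24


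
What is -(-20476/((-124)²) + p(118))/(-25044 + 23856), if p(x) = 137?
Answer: 521509/4566672 ≈ 0.11420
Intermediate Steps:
-(-20476/((-124)²) + p(118))/(-25044 + 23856) = -(-20476/((-124)²) + 137)/(-25044 + 23856) = -(-20476/15376 + 137)/(-1188) = -(-20476*1/15376 + 137)*(-1)/1188 = -(-5119/3844 + 137)*(-1)/1188 = -521509*(-1)/(3844*1188) = -1*(-521509/4566672) = 521509/4566672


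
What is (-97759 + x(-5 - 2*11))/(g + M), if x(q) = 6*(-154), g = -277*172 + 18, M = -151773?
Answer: 98683/199399 ≈ 0.49490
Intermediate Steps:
g = -47626 (g = -47644 + 18 = -47626)
x(q) = -924
(-97759 + x(-5 - 2*11))/(g + M) = (-97759 - 924)/(-47626 - 151773) = -98683/(-199399) = -98683*(-1/199399) = 98683/199399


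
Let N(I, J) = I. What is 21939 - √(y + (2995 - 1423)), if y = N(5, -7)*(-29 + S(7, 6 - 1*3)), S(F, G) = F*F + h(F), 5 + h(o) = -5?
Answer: 21939 - √1622 ≈ 21899.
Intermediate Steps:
h(o) = -10 (h(o) = -5 - 5 = -10)
S(F, G) = -10 + F² (S(F, G) = F*F - 10 = F² - 10 = -10 + F²)
y = 50 (y = 5*(-29 + (-10 + 7²)) = 5*(-29 + (-10 + 49)) = 5*(-29 + 39) = 5*10 = 50)
21939 - √(y + (2995 - 1423)) = 21939 - √(50 + (2995 - 1423)) = 21939 - √(50 + 1572) = 21939 - √1622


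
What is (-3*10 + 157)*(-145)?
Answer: -18415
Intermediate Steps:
(-3*10 + 157)*(-145) = (-30 + 157)*(-145) = 127*(-145) = -18415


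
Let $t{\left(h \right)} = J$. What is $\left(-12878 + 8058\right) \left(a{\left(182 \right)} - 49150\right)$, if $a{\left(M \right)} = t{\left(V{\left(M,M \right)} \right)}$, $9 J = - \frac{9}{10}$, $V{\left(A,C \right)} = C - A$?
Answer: $236903482$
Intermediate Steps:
$J = - \frac{1}{10}$ ($J = \frac{\left(-9\right) \frac{1}{10}}{9} = \frac{1}{9} \left(- \frac{9}{10}\right) = - \frac{1}{10} \approx -0.1$)
$t{\left(h \right)} = - \frac{1}{10}$
$a{\left(M \right)} = - \frac{1}{10}$
$\left(-12878 + 8058\right) \left(a{\left(182 \right)} - 49150\right) = \left(-12878 + 8058\right) \left(- \frac{1}{10} - 49150\right) = \left(-4820\right) \left(- \frac{491501}{10}\right) = 236903482$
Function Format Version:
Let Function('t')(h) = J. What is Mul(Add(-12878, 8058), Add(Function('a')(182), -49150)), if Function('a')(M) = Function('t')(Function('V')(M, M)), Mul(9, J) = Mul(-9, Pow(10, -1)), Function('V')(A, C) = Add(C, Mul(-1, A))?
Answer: 236903482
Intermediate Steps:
J = Rational(-1, 10) (J = Mul(Rational(1, 9), Mul(-9, Pow(10, -1))) = Mul(Rational(1, 9), Mul(-9, Rational(1, 10))) = Mul(Rational(1, 9), Rational(-9, 10)) = Rational(-1, 10) ≈ -0.10000)
Function('t')(h) = Rational(-1, 10)
Function('a')(M) = Rational(-1, 10)
Mul(Add(-12878, 8058), Add(Function('a')(182), -49150)) = Mul(Add(-12878, 8058), Add(Rational(-1, 10), -49150)) = Mul(-4820, Rational(-491501, 10)) = 236903482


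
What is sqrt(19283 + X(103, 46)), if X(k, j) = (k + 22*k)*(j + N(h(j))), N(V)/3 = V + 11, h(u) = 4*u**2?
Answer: sqrt(60360082) ≈ 7769.2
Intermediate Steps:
N(V) = 33 + 3*V (N(V) = 3*(V + 11) = 3*(11 + V) = 33 + 3*V)
X(k, j) = 23*k*(33 + j + 12*j**2) (X(k, j) = (k + 22*k)*(j + (33 + 3*(4*j**2))) = (23*k)*(j + (33 + 12*j**2)) = (23*k)*(33 + j + 12*j**2) = 23*k*(33 + j + 12*j**2))
sqrt(19283 + X(103, 46)) = sqrt(19283 + 23*103*(33 + 46 + 12*46**2)) = sqrt(19283 + 23*103*(33 + 46 + 12*2116)) = sqrt(19283 + 23*103*(33 + 46 + 25392)) = sqrt(19283 + 23*103*25471) = sqrt(19283 + 60340799) = sqrt(60360082)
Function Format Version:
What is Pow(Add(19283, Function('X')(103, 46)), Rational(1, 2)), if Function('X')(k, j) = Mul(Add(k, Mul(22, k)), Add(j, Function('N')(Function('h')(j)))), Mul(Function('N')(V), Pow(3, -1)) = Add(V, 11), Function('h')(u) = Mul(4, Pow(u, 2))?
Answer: Pow(60360082, Rational(1, 2)) ≈ 7769.2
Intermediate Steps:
Function('N')(V) = Add(33, Mul(3, V)) (Function('N')(V) = Mul(3, Add(V, 11)) = Mul(3, Add(11, V)) = Add(33, Mul(3, V)))
Function('X')(k, j) = Mul(23, k, Add(33, j, Mul(12, Pow(j, 2)))) (Function('X')(k, j) = Mul(Add(k, Mul(22, k)), Add(j, Add(33, Mul(3, Mul(4, Pow(j, 2)))))) = Mul(Mul(23, k), Add(j, Add(33, Mul(12, Pow(j, 2))))) = Mul(Mul(23, k), Add(33, j, Mul(12, Pow(j, 2)))) = Mul(23, k, Add(33, j, Mul(12, Pow(j, 2)))))
Pow(Add(19283, Function('X')(103, 46)), Rational(1, 2)) = Pow(Add(19283, Mul(23, 103, Add(33, 46, Mul(12, Pow(46, 2))))), Rational(1, 2)) = Pow(Add(19283, Mul(23, 103, Add(33, 46, Mul(12, 2116)))), Rational(1, 2)) = Pow(Add(19283, Mul(23, 103, Add(33, 46, 25392))), Rational(1, 2)) = Pow(Add(19283, Mul(23, 103, 25471)), Rational(1, 2)) = Pow(Add(19283, 60340799), Rational(1, 2)) = Pow(60360082, Rational(1, 2))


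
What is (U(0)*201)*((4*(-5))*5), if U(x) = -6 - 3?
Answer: 180900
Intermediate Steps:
U(x) = -9
(U(0)*201)*((4*(-5))*5) = (-9*201)*((4*(-5))*5) = -(-36180)*5 = -1809*(-100) = 180900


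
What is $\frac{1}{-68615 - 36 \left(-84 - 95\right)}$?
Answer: $- \frac{1}{62171} \approx -1.6085 \cdot 10^{-5}$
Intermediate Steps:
$\frac{1}{-68615 - 36 \left(-84 - 95\right)} = \frac{1}{-68615 - -6444} = \frac{1}{-68615 + 6444} = \frac{1}{-62171} = - \frac{1}{62171}$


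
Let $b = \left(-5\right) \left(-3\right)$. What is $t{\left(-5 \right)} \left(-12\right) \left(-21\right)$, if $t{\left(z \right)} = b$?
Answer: $3780$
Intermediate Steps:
$b = 15$
$t{\left(z \right)} = 15$
$t{\left(-5 \right)} \left(-12\right) \left(-21\right) = 15 \left(-12\right) \left(-21\right) = \left(-180\right) \left(-21\right) = 3780$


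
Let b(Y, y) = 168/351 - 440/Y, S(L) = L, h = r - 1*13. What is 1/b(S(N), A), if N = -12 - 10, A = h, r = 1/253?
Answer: 117/2396 ≈ 0.048831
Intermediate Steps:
r = 1/253 ≈ 0.0039526
h = -3288/253 (h = 1/253 - 1*13 = 1/253 - 13 = -3288/253 ≈ -12.996)
A = -3288/253 ≈ -12.996
N = -22
b(Y, y) = 56/117 - 440/Y (b(Y, y) = 168*(1/351) - 440/Y = 56/117 - 440/Y)
1/b(S(N), A) = 1/(56/117 - 440/(-22)) = 1/(56/117 - 440*(-1/22)) = 1/(56/117 + 20) = 1/(2396/117) = 117/2396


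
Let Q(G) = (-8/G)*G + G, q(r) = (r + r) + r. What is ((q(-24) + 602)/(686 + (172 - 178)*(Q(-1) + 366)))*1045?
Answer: -276925/728 ≈ -380.39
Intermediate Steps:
q(r) = 3*r (q(r) = 2*r + r = 3*r)
Q(G) = -8 + G
((q(-24) + 602)/(686 + (172 - 178)*(Q(-1) + 366)))*1045 = ((3*(-24) + 602)/(686 + (172 - 178)*((-8 - 1) + 366)))*1045 = ((-72 + 602)/(686 - 6*(-9 + 366)))*1045 = (530/(686 - 6*357))*1045 = (530/(686 - 2142))*1045 = (530/(-1456))*1045 = (530*(-1/1456))*1045 = -265/728*1045 = -276925/728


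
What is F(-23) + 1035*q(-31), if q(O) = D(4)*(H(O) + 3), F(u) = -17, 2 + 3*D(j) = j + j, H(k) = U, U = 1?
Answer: 8263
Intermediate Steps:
H(k) = 1
D(j) = -⅔ + 2*j/3 (D(j) = -⅔ + (j + j)/3 = -⅔ + (2*j)/3 = -⅔ + 2*j/3)
q(O) = 8 (q(O) = (-⅔ + (⅔)*4)*(1 + 3) = (-⅔ + 8/3)*4 = 2*4 = 8)
F(-23) + 1035*q(-31) = -17 + 1035*8 = -17 + 8280 = 8263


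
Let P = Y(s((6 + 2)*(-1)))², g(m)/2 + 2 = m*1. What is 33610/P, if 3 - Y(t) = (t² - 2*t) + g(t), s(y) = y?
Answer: 33610/3249 ≈ 10.345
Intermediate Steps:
g(m) = -4 + 2*m (g(m) = -4 + 2*(m*1) = -4 + 2*m)
Y(t) = 7 - t² (Y(t) = 3 - ((t² - 2*t) + (-4 + 2*t)) = 3 - (-4 + t²) = 3 + (4 - t²) = 7 - t²)
P = 3249 (P = (7 - ((6 + 2)*(-1))²)² = (7 - (8*(-1))²)² = (7 - 1*(-8)²)² = (7 - 1*64)² = (7 - 64)² = (-57)² = 3249)
33610/P = 33610/3249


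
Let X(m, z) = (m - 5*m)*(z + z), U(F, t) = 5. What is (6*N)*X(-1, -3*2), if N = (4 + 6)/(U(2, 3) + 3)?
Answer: -360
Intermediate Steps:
N = 5/4 (N = (4 + 6)/(5 + 3) = 10/8 = 10*(1/8) = 5/4 ≈ 1.2500)
X(m, z) = -8*m*z (X(m, z) = (-4*m)*(2*z) = -8*m*z)
(6*N)*X(-1, -3*2) = (6*(5/4))*(-8*(-1)*(-3*2)) = 15*(-8*(-1)*(-6))/2 = (15/2)*(-48) = -360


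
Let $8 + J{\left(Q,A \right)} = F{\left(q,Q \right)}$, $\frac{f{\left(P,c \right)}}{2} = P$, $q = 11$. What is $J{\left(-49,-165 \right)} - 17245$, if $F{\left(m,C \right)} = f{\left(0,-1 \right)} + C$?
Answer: $-17302$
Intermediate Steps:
$f{\left(P,c \right)} = 2 P$
$F{\left(m,C \right)} = C$ ($F{\left(m,C \right)} = 2 \cdot 0 + C = 0 + C = C$)
$J{\left(Q,A \right)} = -8 + Q$
$J{\left(-49,-165 \right)} - 17245 = \left(-8 - 49\right) - 17245 = -57 - 17245 = -17302$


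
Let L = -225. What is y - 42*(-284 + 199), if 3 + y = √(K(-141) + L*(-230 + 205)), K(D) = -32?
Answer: 3567 + √5593 ≈ 3641.8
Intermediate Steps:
y = -3 + √5593 (y = -3 + √(-32 - 225*(-230 + 205)) = -3 + √(-32 - 225*(-25)) = -3 + √(-32 + 5625) = -3 + √5593 ≈ 71.786)
y - 42*(-284 + 199) = (-3 + √5593) - 42*(-284 + 199) = (-3 + √5593) - 42*(-85) = (-3 + √5593) - 1*(-3570) = (-3 + √5593) + 3570 = 3567 + √5593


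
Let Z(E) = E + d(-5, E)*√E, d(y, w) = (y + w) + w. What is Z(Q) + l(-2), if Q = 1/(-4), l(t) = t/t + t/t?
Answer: 7/4 - 11*I/4 ≈ 1.75 - 2.75*I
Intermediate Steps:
d(y, w) = y + 2*w (d(y, w) = (w + y) + w = y + 2*w)
l(t) = 2 (l(t) = 1 + 1 = 2)
Q = -¼ ≈ -0.25000
Z(E) = E + √E*(-5 + 2*E) (Z(E) = E + (-5 + 2*E)*√E = E + √E*(-5 + 2*E))
Z(Q) + l(-2) = (-¼ + √(-¼)*(-5 + 2*(-¼))) + 2 = (-¼ + (I/2)*(-5 - ½)) + 2 = (-¼ + (I/2)*(-11/2)) + 2 = (-¼ - 11*I/4) + 2 = 7/4 - 11*I/4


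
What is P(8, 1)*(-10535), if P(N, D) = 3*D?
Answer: -31605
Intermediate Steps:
P(8, 1)*(-10535) = (3*1)*(-10535) = 3*(-10535) = -31605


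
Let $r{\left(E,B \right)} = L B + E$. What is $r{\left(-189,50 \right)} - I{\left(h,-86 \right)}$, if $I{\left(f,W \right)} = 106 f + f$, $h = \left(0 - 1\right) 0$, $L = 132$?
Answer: $6411$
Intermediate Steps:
$h = 0$ ($h = \left(-1\right) 0 = 0$)
$r{\left(E,B \right)} = E + 132 B$ ($r{\left(E,B \right)} = 132 B + E = E + 132 B$)
$I{\left(f,W \right)} = 107 f$
$r{\left(-189,50 \right)} - I{\left(h,-86 \right)} = \left(-189 + 132 \cdot 50\right) - 107 \cdot 0 = \left(-189 + 6600\right) - 0 = 6411 + 0 = 6411$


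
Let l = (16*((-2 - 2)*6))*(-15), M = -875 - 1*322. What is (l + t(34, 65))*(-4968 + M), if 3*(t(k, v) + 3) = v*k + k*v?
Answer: -44575005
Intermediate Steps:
t(k, v) = -3 + 2*k*v/3 (t(k, v) = -3 + (v*k + k*v)/3 = -3 + (k*v + k*v)/3 = -3 + (2*k*v)/3 = -3 + 2*k*v/3)
M = -1197 (M = -875 - 322 = -1197)
l = 5760 (l = (16*(-4*6))*(-15) = (16*(-24))*(-15) = -384*(-15) = 5760)
(l + t(34, 65))*(-4968 + M) = (5760 + (-3 + (2/3)*34*65))*(-4968 - 1197) = (5760 + (-3 + 4420/3))*(-6165) = (5760 + 4411/3)*(-6165) = (21691/3)*(-6165) = -44575005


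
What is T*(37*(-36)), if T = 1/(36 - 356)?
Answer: 333/80 ≈ 4.1625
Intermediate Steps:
T = -1/320 (T = 1/(-320) = -1/320 ≈ -0.0031250)
T*(37*(-36)) = -37*(-36)/320 = -1/320*(-1332) = 333/80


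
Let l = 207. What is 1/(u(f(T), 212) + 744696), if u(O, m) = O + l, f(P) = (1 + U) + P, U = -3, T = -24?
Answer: 1/744877 ≈ 1.3425e-6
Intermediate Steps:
f(P) = -2 + P (f(P) = (1 - 3) + P = -2 + P)
u(O, m) = 207 + O (u(O, m) = O + 207 = 207 + O)
1/(u(f(T), 212) + 744696) = 1/((207 + (-2 - 24)) + 744696) = 1/((207 - 26) + 744696) = 1/(181 + 744696) = 1/744877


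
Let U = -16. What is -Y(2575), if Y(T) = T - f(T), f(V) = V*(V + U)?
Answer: 6586850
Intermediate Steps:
f(V) = V*(-16 + V) (f(V) = V*(V - 16) = V*(-16 + V))
Y(T) = T - T*(-16 + T)
-Y(2575) = -2575*(17 - 1*2575) = -2575*(17 - 2575) = -2575*(-2558) = -1*(-6586850) = 6586850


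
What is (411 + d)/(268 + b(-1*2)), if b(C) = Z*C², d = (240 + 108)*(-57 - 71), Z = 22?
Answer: -44133/356 ≈ -123.97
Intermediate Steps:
d = -44544 (d = 348*(-128) = -44544)
b(C) = 22*C²
(411 + d)/(268 + b(-1*2)) = (411 - 44544)/(268 + 22*(-1*2)²) = -44133/(268 + 22*(-2)²) = -44133/(268 + 22*4) = -44133/(268 + 88) = -44133/356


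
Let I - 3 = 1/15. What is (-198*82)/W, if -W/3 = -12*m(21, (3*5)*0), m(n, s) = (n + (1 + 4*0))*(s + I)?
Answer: -615/92 ≈ -6.6848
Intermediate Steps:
I = 46/15 (I = 3 + 1/15 = 46/15 ≈ 3.0667)
m(n, s) = (1 + n)*(46/15 + s) (m(n, s) = (n + (1 + 4*0))*(s + 46/15) = (n + (1 + 0))*(46/15 + s) = (n + 1)*(46/15 + s) = (1 + n)*(46/15 + s))
W = 12144/5 (W = -(-36)*(46/15 + (3*5)*0 + (46/15)*21 + 21*((3*5)*0)) = -(-36)*(46/15 + 15*0 + 322/5 + 21*(15*0)) = -(-36)*(46/15 + 0 + 322/5 + 21*0) = -(-36)*(46/15 + 0 + 322/5 + 0) = -(-36)*1012/15 = -3*(-4048/5) = 12144/5 ≈ 2428.8)
(-198*82)/W = (-198*82)/(12144/5) = -16236*5/12144 = -615/92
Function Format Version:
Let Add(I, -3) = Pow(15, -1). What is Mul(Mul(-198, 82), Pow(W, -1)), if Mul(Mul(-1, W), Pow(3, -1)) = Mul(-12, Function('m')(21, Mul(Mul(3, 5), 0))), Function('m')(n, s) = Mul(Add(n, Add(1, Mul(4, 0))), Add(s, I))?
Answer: Rational(-615, 92) ≈ -6.6848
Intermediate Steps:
I = Rational(46, 15) (I = Add(3, Pow(15, -1)) = Add(3, Rational(1, 15)) = Rational(46, 15) ≈ 3.0667)
Function('m')(n, s) = Mul(Add(1, n), Add(Rational(46, 15), s)) (Function('m')(n, s) = Mul(Add(n, Add(1, Mul(4, 0))), Add(s, Rational(46, 15))) = Mul(Add(n, Add(1, 0)), Add(Rational(46, 15), s)) = Mul(Add(n, 1), Add(Rational(46, 15), s)) = Mul(Add(1, n), Add(Rational(46, 15), s)))
W = Rational(12144, 5) (W = Mul(-3, Mul(-12, Add(Rational(46, 15), Mul(Mul(3, 5), 0), Mul(Rational(46, 15), 21), Mul(21, Mul(Mul(3, 5), 0))))) = Mul(-3, Mul(-12, Add(Rational(46, 15), Mul(15, 0), Rational(322, 5), Mul(21, Mul(15, 0))))) = Mul(-3, Mul(-12, Add(Rational(46, 15), 0, Rational(322, 5), Mul(21, 0)))) = Mul(-3, Mul(-12, Add(Rational(46, 15), 0, Rational(322, 5), 0))) = Mul(-3, Mul(-12, Rational(1012, 15))) = Mul(-3, Rational(-4048, 5)) = Rational(12144, 5) ≈ 2428.8)
Mul(Mul(-198, 82), Pow(W, -1)) = Mul(Mul(-198, 82), Pow(Rational(12144, 5), -1)) = Mul(-16236, Rational(5, 12144)) = Rational(-615, 92)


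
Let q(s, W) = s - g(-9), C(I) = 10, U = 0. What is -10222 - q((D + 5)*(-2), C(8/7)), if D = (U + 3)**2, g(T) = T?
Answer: -10203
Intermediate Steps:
D = 9 (D = (0 + 3)**2 = 3**2 = 9)
q(s, W) = 9 + s (q(s, W) = s - 1*(-9) = s + 9 = 9 + s)
-10222 - q((D + 5)*(-2), C(8/7)) = -10222 - (9 + (9 + 5)*(-2)) = -10222 - (9 + 14*(-2)) = -10222 - (9 - 28) = -10222 - 1*(-19) = -10222 + 19 = -10203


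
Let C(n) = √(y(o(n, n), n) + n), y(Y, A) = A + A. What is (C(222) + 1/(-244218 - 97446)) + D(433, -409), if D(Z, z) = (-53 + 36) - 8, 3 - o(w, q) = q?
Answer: -8541601/341664 + 3*√74 ≈ 0.80697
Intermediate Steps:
o(w, q) = 3 - q
y(Y, A) = 2*A
C(n) = √3*√n (C(n) = √(2*n + n) = √(3*n) = √3*√n)
D(Z, z) = -25 (D(Z, z) = -17 - 8 = -25)
(C(222) + 1/(-244218 - 97446)) + D(433, -409) = (√3*√222 + 1/(-244218 - 97446)) - 25 = (3*√74 + 1/(-341664)) - 25 = (3*√74 - 1/341664) - 25 = (-1/341664 + 3*√74) - 25 = -8541601/341664 + 3*√74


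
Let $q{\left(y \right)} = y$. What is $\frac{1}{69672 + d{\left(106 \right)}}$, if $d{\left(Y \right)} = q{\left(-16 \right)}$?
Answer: $\frac{1}{69656} \approx 1.4356 \cdot 10^{-5}$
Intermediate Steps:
$d{\left(Y \right)} = -16$
$\frac{1}{69672 + d{\left(106 \right)}} = \frac{1}{69672 - 16} = \frac{1}{69656}$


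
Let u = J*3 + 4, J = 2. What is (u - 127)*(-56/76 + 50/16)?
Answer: -42471/152 ≈ -279.41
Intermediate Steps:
u = 10 (u = 2*3 + 4 = 6 + 4 = 10)
(u - 127)*(-56/76 + 50/16) = (10 - 127)*(-56/76 + 50/16) = -117*(-56*1/76 + 50*(1/16)) = -117*(-14/19 + 25/8) = -117*363/152 = -42471/152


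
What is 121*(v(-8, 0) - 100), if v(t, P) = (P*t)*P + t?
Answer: -13068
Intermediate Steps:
v(t, P) = t + t*P**2 (v(t, P) = t*P**2 + t = t + t*P**2)
121*(v(-8, 0) - 100) = 121*(-8*(1 + 0**2) - 100) = 121*(-8*(1 + 0) - 100) = 121*(-8*1 - 100) = 121*(-8 - 100) = 121*(-108) = -13068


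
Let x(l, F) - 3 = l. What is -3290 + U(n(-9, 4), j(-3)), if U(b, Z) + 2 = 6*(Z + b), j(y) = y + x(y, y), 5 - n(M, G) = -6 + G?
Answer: -3268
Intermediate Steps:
x(l, F) = 3 + l
n(M, G) = 11 - G (n(M, G) = 5 - (-6 + G) = 5 + (6 - G) = 11 - G)
j(y) = 3 + 2*y (j(y) = y + (3 + y) = 3 + 2*y)
U(b, Z) = -2 + 6*Z + 6*b (U(b, Z) = -2 + 6*(Z + b) = -2 + (6*Z + 6*b) = -2 + 6*Z + 6*b)
-3290 + U(n(-9, 4), j(-3)) = -3290 + (-2 + 6*(3 + 2*(-3)) + 6*(11 - 1*4)) = -3290 + (-2 + 6*(3 - 6) + 6*(11 - 4)) = -3290 + (-2 + 6*(-3) + 6*7) = -3290 + (-2 - 18 + 42) = -3290 + 22 = -3268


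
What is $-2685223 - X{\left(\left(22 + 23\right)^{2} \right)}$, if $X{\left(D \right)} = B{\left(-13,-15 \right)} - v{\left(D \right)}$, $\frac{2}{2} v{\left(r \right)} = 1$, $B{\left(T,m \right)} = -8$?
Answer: $-2685214$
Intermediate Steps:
$v{\left(r \right)} = 1$
$X{\left(D \right)} = -9$ ($X{\left(D \right)} = -8 - 1 = -9$)
$-2685223 - X{\left(\left(22 + 23\right)^{2} \right)} = -2685223 - -9 = -2685223 + 9 = -2685214$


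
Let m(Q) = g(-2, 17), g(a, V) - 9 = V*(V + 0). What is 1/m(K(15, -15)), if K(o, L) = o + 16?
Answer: 1/298 ≈ 0.0033557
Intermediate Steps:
g(a, V) = 9 + V**2 (g(a, V) = 9 + V*(V + 0) = 9 + V*V = 9 + V**2)
K(o, L) = 16 + o
m(Q) = 298 (m(Q) = 9 + 17**2 = 9 + 289 = 298)
1/m(K(15, -15)) = 1/298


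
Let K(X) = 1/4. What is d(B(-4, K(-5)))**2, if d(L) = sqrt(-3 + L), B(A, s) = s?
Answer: -11/4 ≈ -2.7500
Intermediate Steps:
K(X) = 1/4
d(B(-4, K(-5)))**2 = (sqrt(-3 + 1/4))**2 = (sqrt(-11/4))**2 = (I*sqrt(11)/2)**2 = -11/4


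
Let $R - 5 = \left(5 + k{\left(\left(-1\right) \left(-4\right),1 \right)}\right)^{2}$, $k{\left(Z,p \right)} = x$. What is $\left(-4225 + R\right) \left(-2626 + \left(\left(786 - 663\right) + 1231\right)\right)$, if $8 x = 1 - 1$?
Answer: $5336040$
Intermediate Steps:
$x = 0$ ($x = \frac{1 - 1}{8} = \frac{1}{8} \cdot 0 = 0$)
$k{\left(Z,p \right)} = 0$
$R = 30$ ($R = 5 + \left(5 + 0\right)^{2} = 5 + 5^{2} = 5 + 25 = 30$)
$\left(-4225 + R\right) \left(-2626 + \left(\left(786 - 663\right) + 1231\right)\right) = \left(-4225 + 30\right) \left(-2626 + \left(\left(786 - 663\right) + 1231\right)\right) = - 4195 \left(-2626 + \left(123 + 1231\right)\right) = - 4195 \left(-2626 + 1354\right) = \left(-4195\right) \left(-1272\right) = 5336040$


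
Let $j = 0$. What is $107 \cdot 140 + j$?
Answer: $14980$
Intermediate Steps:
$107 \cdot 140 + j = 107 \cdot 140 + 0 = 14980 + 0 = 14980$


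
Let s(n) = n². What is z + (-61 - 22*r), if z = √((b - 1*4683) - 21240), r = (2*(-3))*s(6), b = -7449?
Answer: 4691 + 18*I*√103 ≈ 4691.0 + 182.68*I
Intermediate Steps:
r = -216 (r = (2*(-3))*6² = -6*36 = -216)
z = 18*I*√103 (z = √((-7449 - 1*4683) - 21240) = √((-7449 - 4683) - 21240) = √(-12132 - 21240) = √(-33372) = 18*I*√103 ≈ 182.68*I)
z + (-61 - 22*r) = 18*I*√103 + (-61 - 22*(-216)) = 18*I*√103 + (-61 + 4752) = 18*I*√103 + 4691 = 4691 + 18*I*√103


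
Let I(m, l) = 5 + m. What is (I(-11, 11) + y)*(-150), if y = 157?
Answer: -22650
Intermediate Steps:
(I(-11, 11) + y)*(-150) = ((5 - 11) + 157)*(-150) = (-6 + 157)*(-150) = 151*(-150) = -22650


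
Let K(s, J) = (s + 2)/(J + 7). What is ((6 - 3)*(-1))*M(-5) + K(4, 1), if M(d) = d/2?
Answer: 33/4 ≈ 8.2500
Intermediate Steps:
M(d) = d/2 (M(d) = d*(½) = d/2)
K(s, J) = (2 + s)/(7 + J)
((6 - 3)*(-1))*M(-5) + K(4, 1) = ((6 - 3)*(-1))*((½)*(-5)) + (2 + 4)/(7 + 1) = (3*(-1))*(-5/2) + 6/8 = -3*(-5/2) + (⅛)*6 = 15/2 + ¾ = 33/4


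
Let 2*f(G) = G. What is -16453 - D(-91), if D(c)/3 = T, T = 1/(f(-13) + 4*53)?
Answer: -2254063/137 ≈ -16453.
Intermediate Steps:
f(G) = G/2
T = 2/411 (T = 1/((½)*(-13) + 4*53) = 1/(-13/2 + 212) = 1/(411/2) = 2/411 ≈ 0.0048662)
D(c) = 2/137 (D(c) = 3*(2/411) = 2/137)
-16453 - D(-91) = -16453 - 1*2/137 = -16453 - 2/137 = -2254063/137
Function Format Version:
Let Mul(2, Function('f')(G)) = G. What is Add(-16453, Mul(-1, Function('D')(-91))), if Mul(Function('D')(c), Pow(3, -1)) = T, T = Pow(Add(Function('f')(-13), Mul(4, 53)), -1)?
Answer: Rational(-2254063, 137) ≈ -16453.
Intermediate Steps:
Function('f')(G) = Mul(Rational(1, 2), G)
T = Rational(2, 411) (T = Pow(Add(Mul(Rational(1, 2), -13), Mul(4, 53)), -1) = Pow(Add(Rational(-13, 2), 212), -1) = Pow(Rational(411, 2), -1) = Rational(2, 411) ≈ 0.0048662)
Function('D')(c) = Rational(2, 137) (Function('D')(c) = Mul(3, Rational(2, 411)) = Rational(2, 137))
Add(-16453, Mul(-1, Function('D')(-91))) = Add(-16453, Mul(-1, Rational(2, 137))) = Add(-16453, Rational(-2, 137)) = Rational(-2254063, 137)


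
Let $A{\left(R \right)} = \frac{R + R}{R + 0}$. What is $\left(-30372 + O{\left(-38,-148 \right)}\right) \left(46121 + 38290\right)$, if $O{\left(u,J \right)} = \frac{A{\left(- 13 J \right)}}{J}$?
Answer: $- \frac{189716170419}{74} \approx -2.5637 \cdot 10^{9}$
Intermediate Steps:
$A{\left(R \right)} = 2$ ($A{\left(R \right)} = \frac{2 R}{R} = 2$)
$O{\left(u,J \right)} = \frac{2}{J}$
$\left(-30372 + O{\left(-38,-148 \right)}\right) \left(46121 + 38290\right) = \left(-30372 + \frac{2}{-148}\right) \left(46121 + 38290\right) = \left(-30372 + 2 \left(- \frac{1}{148}\right)\right) 84411 = \left(-30372 - \frac{1}{74}\right) 84411 = \left(- \frac{2247529}{74}\right) 84411 = - \frac{189716170419}{74}$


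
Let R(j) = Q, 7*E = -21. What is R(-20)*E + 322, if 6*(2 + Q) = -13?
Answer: 669/2 ≈ 334.50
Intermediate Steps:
E = -3 (E = (⅐)*(-21) = -3)
Q = -25/6 (Q = -2 + (⅙)*(-13) = -2 - 13/6 = -25/6 ≈ -4.1667)
R(j) = -25/6
R(-20)*E + 322 = -25/6*(-3) + 322 = 25/2 + 322 = 669/2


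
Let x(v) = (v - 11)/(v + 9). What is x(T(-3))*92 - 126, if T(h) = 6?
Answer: -470/3 ≈ -156.67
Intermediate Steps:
x(v) = (-11 + v)/(9 + v)
x(T(-3))*92 - 126 = ((-11 + 6)/(9 + 6))*92 - 126 = (-5/15)*92 - 126 = ((1/15)*(-5))*92 - 126 = -⅓*92 - 126 = -92/3 - 126 = -470/3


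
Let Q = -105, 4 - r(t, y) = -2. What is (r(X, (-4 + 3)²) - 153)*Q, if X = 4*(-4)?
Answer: 15435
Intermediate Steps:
X = -16
r(t, y) = 6 (r(t, y) = 4 - 1*(-2) = 4 + 2 = 6)
(r(X, (-4 + 3)²) - 153)*Q = (6 - 153)*(-105) = -147*(-105) = 15435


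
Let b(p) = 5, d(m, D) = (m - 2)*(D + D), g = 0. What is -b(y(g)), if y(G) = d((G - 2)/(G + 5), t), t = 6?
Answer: -5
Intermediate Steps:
d(m, D) = 2*D*(-2 + m) (d(m, D) = (-2 + m)*(2*D) = 2*D*(-2 + m))
y(G) = -24 + 12*(-2 + G)/(5 + G) (y(G) = 2*6*(-2 + (G - 2)/(G + 5)) = 2*6*(-2 + (-2 + G)/(5 + G)) = -24 + 12*(-2 + G)/(5 + G))
-b(y(g)) = -1*5 = -5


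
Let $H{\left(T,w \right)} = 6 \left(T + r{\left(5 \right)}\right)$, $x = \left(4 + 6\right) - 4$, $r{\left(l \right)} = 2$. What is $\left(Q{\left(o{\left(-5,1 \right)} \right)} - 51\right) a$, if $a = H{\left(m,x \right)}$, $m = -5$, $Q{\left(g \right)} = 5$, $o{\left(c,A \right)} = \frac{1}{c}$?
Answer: $828$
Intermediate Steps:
$x = 6$ ($x = 10 - 4 = 6$)
$H{\left(T,w \right)} = 12 + 6 T$ ($H{\left(T,w \right)} = 6 \left(T + 2\right) = 6 \left(2 + T\right) = 12 + 6 T$)
$a = -18$ ($a = 12 + 6 \left(-5\right) = 12 - 30 = -18$)
$\left(Q{\left(o{\left(-5,1 \right)} \right)} - 51\right) a = \left(5 - 51\right) \left(-18\right) = \left(-46\right) \left(-18\right) = 828$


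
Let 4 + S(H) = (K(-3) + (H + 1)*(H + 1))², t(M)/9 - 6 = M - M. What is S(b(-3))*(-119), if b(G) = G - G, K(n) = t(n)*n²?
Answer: -28222635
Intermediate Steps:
t(M) = 54 (t(M) = 54 + 9*(M - M) = 54 + 9*0 = 54 + 0 = 54)
K(n) = 54*n²
b(G) = 0
S(H) = -4 + (486 + (1 + H)²)² (S(H) = -4 + (54*(-3)² + (H + 1)*(H + 1))² = -4 + (54*9 + (1 + H)*(1 + H))² = -4 + (486 + (1 + H)²)²)
S(b(-3))*(-119) = (-4 + (486 + (1 + 0)²)²)*(-119) = (-4 + (486 + 1²)²)*(-119) = (-4 + (486 + 1)²)*(-119) = (-4 + 487²)*(-119) = (-4 + 237169)*(-119) = 237165*(-119) = -28222635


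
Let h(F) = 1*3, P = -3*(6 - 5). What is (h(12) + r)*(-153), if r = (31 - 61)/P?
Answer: -1989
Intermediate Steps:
P = -3 (P = -3*1 = -3)
h(F) = 3
r = 10 (r = (31 - 61)/(-3) = -30*(-1/3) = 10)
(h(12) + r)*(-153) = (3 + 10)*(-153) = 13*(-153) = -1989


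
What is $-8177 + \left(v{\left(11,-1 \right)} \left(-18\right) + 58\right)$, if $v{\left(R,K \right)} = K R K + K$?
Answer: $-8299$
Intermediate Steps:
$v{\left(R,K \right)} = K + R K^{2}$ ($v{\left(R,K \right)} = R K^{2} + K = K + R K^{2}$)
$-8177 + \left(v{\left(11,-1 \right)} \left(-18\right) + 58\right) = -8177 + \left(- (1 - 11) \left(-18\right) + 58\right) = -8177 + \left(\left(-1\right) \left(-10\right) \left(-18\right) + 58\right) = -8177 + \left(10 \left(-18\right) + 58\right) = -8177 + \left(-180 + 58\right) = -8177 - 122 = -8299$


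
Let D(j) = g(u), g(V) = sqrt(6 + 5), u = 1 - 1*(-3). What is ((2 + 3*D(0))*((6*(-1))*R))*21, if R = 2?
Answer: -504 - 756*sqrt(11) ≈ -3011.4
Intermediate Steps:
u = 4 (u = 1 + 3 = 4)
g(V) = sqrt(11)
D(j) = sqrt(11)
((2 + 3*D(0))*((6*(-1))*R))*21 = ((2 + 3*sqrt(11))*((6*(-1))*2))*21 = ((2 + 3*sqrt(11))*(-6*2))*21 = ((2 + 3*sqrt(11))*(-12))*21 = (-24 - 36*sqrt(11))*21 = -504 - 756*sqrt(11)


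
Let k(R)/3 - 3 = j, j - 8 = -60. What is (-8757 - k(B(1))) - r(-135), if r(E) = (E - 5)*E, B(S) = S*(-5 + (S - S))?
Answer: -27510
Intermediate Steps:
j = -52 (j = 8 - 60 = -52)
B(S) = -5*S (B(S) = S*(-5 + 0) = S*(-5) = -5*S)
k(R) = -147 (k(R) = 9 + 3*(-52) = 9 - 156 = -147)
r(E) = E*(-5 + E) (r(E) = (-5 + E)*E = E*(-5 + E))
(-8757 - k(B(1))) - r(-135) = (-8757 - 1*(-147)) - (-135)*(-5 - 135) = (-8757 + 147) - (-135)*(-140) = -8610 - 1*18900 = -8610 - 18900 = -27510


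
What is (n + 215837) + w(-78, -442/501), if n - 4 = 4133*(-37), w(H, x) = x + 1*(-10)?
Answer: 31517468/501 ≈ 62909.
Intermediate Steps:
w(H, x) = -10 + x (w(H, x) = x - 10 = -10 + x)
n = -152917 (n = 4 + 4133*(-37) = 4 - 152921 = -152917)
(n + 215837) + w(-78, -442/501) = (-152917 + 215837) + (-10 - 442/501) = 62920 + (-10 - 442*1/501) = 62920 + (-10 - 442/501) = 62920 - 5452/501 = 31517468/501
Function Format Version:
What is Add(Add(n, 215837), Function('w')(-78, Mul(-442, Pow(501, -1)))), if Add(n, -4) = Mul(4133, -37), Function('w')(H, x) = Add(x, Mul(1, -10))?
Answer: Rational(31517468, 501) ≈ 62909.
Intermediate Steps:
Function('w')(H, x) = Add(-10, x) (Function('w')(H, x) = Add(x, -10) = Add(-10, x))
n = -152917 (n = Add(4, Mul(4133, -37)) = Add(4, -152921) = -152917)
Add(Add(n, 215837), Function('w')(-78, Mul(-442, Pow(501, -1)))) = Add(Add(-152917, 215837), Add(-10, Mul(-442, Pow(501, -1)))) = Add(62920, Add(-10, Mul(-442, Rational(1, 501)))) = Add(62920, Add(-10, Rational(-442, 501))) = Add(62920, Rational(-5452, 501)) = Rational(31517468, 501)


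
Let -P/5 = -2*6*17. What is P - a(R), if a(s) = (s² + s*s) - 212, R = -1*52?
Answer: -4176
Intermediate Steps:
R = -52
a(s) = -212 + 2*s² (a(s) = (s² + s²) - 212 = 2*s² - 212 = -212 + 2*s²)
P = 1020 (P = -5*(-2*6)*17 = -(-60)*17 = -5*(-204) = 1020)
P - a(R) = 1020 - (-212 + 2*(-52)²) = 1020 - (-212 + 2*2704) = 1020 - (-212 + 5408) = 1020 - 1*5196 = 1020 - 5196 = -4176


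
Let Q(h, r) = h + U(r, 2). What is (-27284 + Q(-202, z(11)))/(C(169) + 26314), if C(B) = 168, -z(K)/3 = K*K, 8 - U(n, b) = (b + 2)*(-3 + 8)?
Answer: -13749/13241 ≈ -1.0384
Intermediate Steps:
U(n, b) = -2 - 5*b (U(n, b) = 8 - (b + 2)*(-3 + 8) = 8 - (2 + b)*5 = 8 - (10 + 5*b) = 8 + (-10 - 5*b) = -2 - 5*b)
z(K) = -3*K**2 (z(K) = -3*K*K = -3*K**2)
Q(h, r) = -12 + h (Q(h, r) = h + (-2 - 5*2) = h + (-2 - 10) = h - 12 = -12 + h)
(-27284 + Q(-202, z(11)))/(C(169) + 26314) = (-27284 + (-12 - 202))/(168 + 26314) = (-27284 - 214)/26482 = -27498*1/26482 = -13749/13241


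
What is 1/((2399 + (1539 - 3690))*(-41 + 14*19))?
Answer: 1/55800 ≈ 1.7921e-5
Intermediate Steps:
1/((2399 + (1539 - 3690))*(-41 + 14*19)) = 1/((2399 - 2151)*(-41 + 266)) = 1/(248*225) = (1/248)*(1/225) = 1/55800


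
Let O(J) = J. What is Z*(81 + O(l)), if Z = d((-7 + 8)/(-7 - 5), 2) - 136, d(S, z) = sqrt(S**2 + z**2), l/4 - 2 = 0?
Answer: -12104 + 89*sqrt(577)/12 ≈ -11926.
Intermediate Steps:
l = 8 (l = 8 + 4*0 = 8 + 0 = 8)
Z = -136 + sqrt(577)/12 (Z = sqrt(((-7 + 8)/(-7 - 5))**2 + 2**2) - 136 = sqrt((1/(-12))**2 + 4) - 136 = sqrt((1*(-1/12))**2 + 4) - 136 = sqrt((-1/12)**2 + 4) - 136 = sqrt(1/144 + 4) - 136 = sqrt(577/144) - 136 = sqrt(577)/12 - 136 = -136 + sqrt(577)/12 ≈ -134.00)
Z*(81 + O(l)) = (-136 + sqrt(577)/12)*(81 + 8) = (-136 + sqrt(577)/12)*89 = -12104 + 89*sqrt(577)/12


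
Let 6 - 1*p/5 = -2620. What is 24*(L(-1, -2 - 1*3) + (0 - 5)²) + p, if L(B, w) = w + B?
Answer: 13586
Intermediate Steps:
L(B, w) = B + w
p = 13130 (p = 30 - 5*(-2620) = 30 + 13100 = 13130)
24*(L(-1, -2 - 1*3) + (0 - 5)²) + p = 24*((-1 + (-2 - 1*3)) + (0 - 5)²) + 13130 = 24*((-1 + (-2 - 3)) + (-5)²) + 13130 = 24*((-1 - 5) + 25) + 13130 = 24*(-6 + 25) + 13130 = 24*19 + 13130 = 456 + 13130 = 13586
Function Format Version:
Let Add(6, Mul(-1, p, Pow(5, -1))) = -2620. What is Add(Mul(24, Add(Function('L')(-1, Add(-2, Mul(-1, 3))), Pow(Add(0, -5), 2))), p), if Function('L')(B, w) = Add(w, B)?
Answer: 13586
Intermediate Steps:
Function('L')(B, w) = Add(B, w)
p = 13130 (p = Add(30, Mul(-5, -2620)) = Add(30, 13100) = 13130)
Add(Mul(24, Add(Function('L')(-1, Add(-2, Mul(-1, 3))), Pow(Add(0, -5), 2))), p) = Add(Mul(24, Add(Add(-1, Add(-2, Mul(-1, 3))), Pow(Add(0, -5), 2))), 13130) = Add(Mul(24, Add(Add(-1, Add(-2, -3)), Pow(-5, 2))), 13130) = Add(Mul(24, Add(Add(-1, -5), 25)), 13130) = Add(Mul(24, Add(-6, 25)), 13130) = Add(Mul(24, 19), 13130) = Add(456, 13130) = 13586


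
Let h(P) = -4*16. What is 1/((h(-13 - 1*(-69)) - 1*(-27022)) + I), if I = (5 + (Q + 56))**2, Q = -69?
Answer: 1/27022 ≈ 3.7007e-5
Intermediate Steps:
h(P) = -64
I = 64 (I = (5 + (-69 + 56))**2 = (5 - 13)**2 = (-8)**2 = 64)
1/((h(-13 - 1*(-69)) - 1*(-27022)) + I) = 1/((-64 - 1*(-27022)) + 64) = 1/((-64 + 27022) + 64) = 1/(26958 + 64) = 1/27022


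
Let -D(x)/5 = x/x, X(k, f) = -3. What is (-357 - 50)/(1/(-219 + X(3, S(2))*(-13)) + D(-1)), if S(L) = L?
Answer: 73260/901 ≈ 81.310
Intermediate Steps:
D(x) = -5 (D(x) = -5*x/x = -5*1 = -5)
(-357 - 50)/(1/(-219 + X(3, S(2))*(-13)) + D(-1)) = (-357 - 50)/(1/(-219 - 3*(-13)) - 5) = -407/(1/(-219 + 39) - 5) = -407/(1/(-180) - 5) = -407/(-1/180 - 5) = -407/(-901/180) = -407*(-180/901) = 73260/901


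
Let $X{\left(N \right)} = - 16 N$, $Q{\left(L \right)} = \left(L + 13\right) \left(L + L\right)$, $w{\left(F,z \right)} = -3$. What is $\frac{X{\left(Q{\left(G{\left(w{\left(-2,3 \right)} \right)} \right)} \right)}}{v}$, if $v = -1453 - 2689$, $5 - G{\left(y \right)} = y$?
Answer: $\frac{2688}{2071} \approx 1.2979$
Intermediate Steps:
$G{\left(y \right)} = 5 - y$
$Q{\left(L \right)} = 2 L \left(13 + L\right)$ ($Q{\left(L \right)} = \left(13 + L\right) 2 L = 2 L \left(13 + L\right)$)
$v = -4142$ ($v = -1453 - 2689 = -4142$)
$\frac{X{\left(Q{\left(G{\left(w{\left(-2,3 \right)} \right)} \right)} \right)}}{v} = \frac{\left(-16\right) 2 \left(5 - -3\right) \left(13 + \left(5 - -3\right)\right)}{-4142} = - 16 \cdot 2 \left(5 + 3\right) \left(13 + \left(5 + 3\right)\right) \left(- \frac{1}{4142}\right) = - 16 \cdot 2 \cdot 8 \left(13 + 8\right) \left(- \frac{1}{4142}\right) = - 16 \cdot 2 \cdot 8 \cdot 21 \left(- \frac{1}{4142}\right) = \left(-16\right) 336 \left(- \frac{1}{4142}\right) = \left(-5376\right) \left(- \frac{1}{4142}\right) = \frac{2688}{2071}$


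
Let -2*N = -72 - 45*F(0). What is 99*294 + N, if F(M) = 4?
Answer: 29232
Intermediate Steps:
N = 126 (N = -(-72 - 45*4)/2 = -(-72 - 180)/2 = -1/2*(-252) = 126)
99*294 + N = 99*294 + 126 = 29106 + 126 = 29232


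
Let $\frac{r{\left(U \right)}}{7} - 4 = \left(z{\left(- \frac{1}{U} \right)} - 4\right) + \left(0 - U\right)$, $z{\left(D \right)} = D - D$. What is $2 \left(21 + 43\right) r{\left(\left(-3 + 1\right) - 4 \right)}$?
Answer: $5376$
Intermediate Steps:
$z{\left(D \right)} = 0$
$r{\left(U \right)} = - 7 U$ ($r{\left(U \right)} = 28 + 7 \left(\left(0 - 4\right) + \left(0 - U\right)\right) = 28 + 7 \left(-4 - U\right) = 28 - \left(28 + 7 U\right) = - 7 U$)
$2 \left(21 + 43\right) r{\left(\left(-3 + 1\right) - 4 \right)} = 2 \left(21 + 43\right) \left(- 7 \left(\left(-3 + 1\right) - 4\right)\right) = 2 \cdot 64 \left(- 7 \left(-2 - 4\right)\right) = 2 \cdot 64 \left(\left(-7\right) \left(-6\right)\right) = 2 \cdot 64 \cdot 42 = 2 \cdot 2688 = 5376$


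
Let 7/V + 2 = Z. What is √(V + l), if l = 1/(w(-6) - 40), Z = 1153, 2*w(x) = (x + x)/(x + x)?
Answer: I*√159034821/90929 ≈ 0.13869*I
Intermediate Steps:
w(x) = ½ (w(x) = ((x + x)/(x + x))/2 = ((2*x)/((2*x)))/2 = ((2*x)*(1/(2*x)))/2 = (½)*1 = ½)
l = -2/79 (l = 1/(½ - 40) = 1/(-79/2) = -2/79 ≈ -0.025316)
V = 7/1151 (V = 7/(-2 + 1153) = 7/1151 ≈ 0.0060817)
√(V + l) = √(7/1151 - 2/79) = √(-1749/90929) = I*√159034821/90929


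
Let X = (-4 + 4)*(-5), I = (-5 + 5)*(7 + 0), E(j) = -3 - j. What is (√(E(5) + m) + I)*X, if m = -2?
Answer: 0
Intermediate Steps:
I = 0 (I = 0*7 = 0)
X = 0 (X = 0*(-5) = 0)
(√(E(5) + m) + I)*X = (√((-3 - 1*5) - 2) + 0)*0 = (√((-3 - 5) - 2) + 0)*0 = (√(-8 - 2) + 0)*0 = (√(-10) + 0)*0 = (I*√10 + 0)*0 = (I*√10)*0 = 0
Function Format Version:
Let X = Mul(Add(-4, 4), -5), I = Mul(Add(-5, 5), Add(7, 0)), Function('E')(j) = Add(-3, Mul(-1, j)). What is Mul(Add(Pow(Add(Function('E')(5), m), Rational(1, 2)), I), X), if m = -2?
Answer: 0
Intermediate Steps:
I = 0 (I = Mul(0, 7) = 0)
X = 0 (X = Mul(0, -5) = 0)
Mul(Add(Pow(Add(Function('E')(5), m), Rational(1, 2)), I), X) = Mul(Add(Pow(Add(Add(-3, Mul(-1, 5)), -2), Rational(1, 2)), 0), 0) = Mul(Add(Pow(Add(Add(-3, -5), -2), Rational(1, 2)), 0), 0) = Mul(Add(Pow(Add(-8, -2), Rational(1, 2)), 0), 0) = Mul(Add(Pow(-10, Rational(1, 2)), 0), 0) = Mul(Add(Mul(I, Pow(10, Rational(1, 2))), 0), 0) = Mul(Mul(I, Pow(10, Rational(1, 2))), 0) = 0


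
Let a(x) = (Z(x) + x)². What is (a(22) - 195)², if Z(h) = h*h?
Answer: 65454617281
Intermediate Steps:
Z(h) = h²
a(x) = (x + x²)² (a(x) = (x² + x)² = (x + x²)²)
(a(22) - 195)² = (22²*(1 + 22)² - 195)² = (484*23² - 195)² = (484*529 - 195)² = (256036 - 195)² = 255841² = 65454617281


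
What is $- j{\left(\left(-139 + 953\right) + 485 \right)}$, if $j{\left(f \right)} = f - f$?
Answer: $0$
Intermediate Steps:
$j{\left(f \right)} = 0$
$- j{\left(\left(-139 + 953\right) + 485 \right)} = \left(-1\right) 0 = 0$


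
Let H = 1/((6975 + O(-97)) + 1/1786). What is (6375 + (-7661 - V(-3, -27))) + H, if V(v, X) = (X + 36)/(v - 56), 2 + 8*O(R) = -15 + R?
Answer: -1886292052117/1466964259 ≈ -1285.8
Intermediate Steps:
O(R) = -17/8 + R/8 (O(R) = -¼ + (-15 + R)/8 = -¼ + (-15/8 + R/8) = -17/8 + R/8)
V(v, X) = (36 + X)/(-56 + v)
H = 3572/24863801 (H = 1/((6975 + (-17/8 + (⅛)*(-97))) + 1/1786) = 1/((6975 + (-17/8 - 97/8)) + 1/1786) = 1/((6975 - 57/4) + 1/1786) = 1/(27843/4 + 1/1786) = 1/(24863801/3572) = 3572/24863801 ≈ 0.00014366)
(6375 + (-7661 - V(-3, -27))) + H = (6375 + (-7661 - (36 - 27)/(-56 - 3))) + 3572/24863801 = (6375 + (-7661 - 9/(-59))) + 3572/24863801 = (6375 + (-7661 - (-1)*9/59)) + 3572/24863801 = (6375 + (-7661 - 1*(-9/59))) + 3572/24863801 = (6375 + (-7661 + 9/59)) + 3572/24863801 = (6375 - 451990/59) + 3572/24863801 = -75865/59 + 3572/24863801 = -1886292052117/1466964259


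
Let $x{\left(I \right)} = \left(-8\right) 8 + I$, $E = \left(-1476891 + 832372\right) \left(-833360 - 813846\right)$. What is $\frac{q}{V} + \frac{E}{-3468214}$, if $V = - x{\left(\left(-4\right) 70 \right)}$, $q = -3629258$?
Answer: $- \frac{94449139347907}{298266404} \approx -3.1666 \cdot 10^{5}$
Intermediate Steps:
$E = 1061655563914$ ($E = \left(-644519\right) \left(-1647206\right) = 1061655563914$)
$x{\left(I \right)} = -64 + I$
$V = 344$ ($V = - (-64 - 280) = \left(-1\right) \left(-344\right) = 344$)
$\frac{q}{V} + \frac{E}{-3468214} = - \frac{3629258}{344} + \frac{1061655563914}{-3468214} = \left(-3629258\right) \frac{1}{344} + 1061655563914 \left(- \frac{1}{3468214}\right) = - \frac{1814629}{172} - \frac{530827781957}{1734107} = - \frac{94449139347907}{298266404}$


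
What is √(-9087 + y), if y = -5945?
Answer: 2*I*√3758 ≈ 122.61*I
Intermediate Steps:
√(-9087 + y) = √(-9087 - 5945) = √(-15032) = 2*I*√3758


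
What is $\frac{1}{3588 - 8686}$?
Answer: $- \frac{1}{5098} \approx -0.00019616$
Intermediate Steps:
$\frac{1}{3588 - 8686} = \frac{1}{-5098} = - \frac{1}{5098}$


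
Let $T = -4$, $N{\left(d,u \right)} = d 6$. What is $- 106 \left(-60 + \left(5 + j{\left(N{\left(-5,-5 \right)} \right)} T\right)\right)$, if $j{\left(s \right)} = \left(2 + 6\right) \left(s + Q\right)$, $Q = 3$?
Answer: $-85754$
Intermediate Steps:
$N{\left(d,u \right)} = 6 d$
$j{\left(s \right)} = 24 + 8 s$ ($j{\left(s \right)} = \left(2 + 6\right) \left(s + 3\right) = 8 \left(3 + s\right) = 24 + 8 s$)
$- 106 \left(-60 + \left(5 + j{\left(N{\left(-5,-5 \right)} \right)} T\right)\right) = - 106 \left(-60 + \left(5 + \left(24 + 8 \cdot 6 \left(-5\right)\right) \left(-4\right)\right)\right) = - 106 \left(-60 + \left(5 + \left(24 + 8 \left(-30\right)\right) \left(-4\right)\right)\right) = - 106 \left(-60 + \left(5 + \left(24 - 240\right) \left(-4\right)\right)\right) = - 106 \left(-60 + \left(5 - -864\right)\right) = - 106 \left(-60 + \left(5 + 864\right)\right) = - 106 \left(-60 + 869\right) = \left(-106\right) 809 = -85754$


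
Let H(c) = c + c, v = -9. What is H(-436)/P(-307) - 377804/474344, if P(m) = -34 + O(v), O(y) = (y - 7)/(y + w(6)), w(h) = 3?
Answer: 150671291/5573542 ≈ 27.033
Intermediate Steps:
O(y) = (-7 + y)/(3 + y) (O(y) = (y - 7)/(y + 3) = (-7 + y)/(3 + y))
H(c) = 2*c
P(m) = -94/3 (P(m) = -34 + (-7 - 9)/(3 - 9) = -34 - 16/(-6) = -34 - 1/6*(-16) = -34 + 8/3 = -94/3)
H(-436)/P(-307) - 377804/474344 = (2*(-436))/(-94/3) - 377804/474344 = -872*(-3/94) - 377804*1/474344 = 1308/47 - 94451/118586 = 150671291/5573542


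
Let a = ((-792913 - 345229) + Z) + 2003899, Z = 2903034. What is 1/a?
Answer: 1/3768791 ≈ 2.6534e-7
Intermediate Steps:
a = 3768791 (a = ((-792913 - 345229) + 2903034) + 2003899 = (-1138142 + 2903034) + 2003899 = 1764892 + 2003899 = 3768791)
1/a = 1/3768791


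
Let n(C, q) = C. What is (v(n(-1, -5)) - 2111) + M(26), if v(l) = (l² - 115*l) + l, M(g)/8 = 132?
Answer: -940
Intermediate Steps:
M(g) = 1056 (M(g) = 8*132 = 1056)
v(l) = l² - 114*l
(v(n(-1, -5)) - 2111) + M(26) = (-(-114 - 1) - 2111) + 1056 = (-1*(-115) - 2111) + 1056 = (115 - 2111) + 1056 = -1996 + 1056 = -940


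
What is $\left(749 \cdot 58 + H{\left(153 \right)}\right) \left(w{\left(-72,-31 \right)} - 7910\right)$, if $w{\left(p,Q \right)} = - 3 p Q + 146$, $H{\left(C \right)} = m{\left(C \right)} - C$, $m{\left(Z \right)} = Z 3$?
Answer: $-632596080$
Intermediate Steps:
$m{\left(Z \right)} = 3 Z$
$H{\left(C \right)} = 2 C$ ($H{\left(C \right)} = 3 C - C = 2 C$)
$w{\left(p,Q \right)} = 146 - 3 Q p$ ($w{\left(p,Q \right)} = - 3 Q p + 146 = 146 - 3 Q p$)
$\left(749 \cdot 58 + H{\left(153 \right)}\right) \left(w{\left(-72,-31 \right)} - 7910\right) = \left(749 \cdot 58 + 2 \cdot 153\right) \left(\left(146 - \left(-93\right) \left(-72\right)\right) - 7910\right) = \left(43442 + 306\right) \left(\left(146 - 6696\right) - 7910\right) = 43748 \left(-6550 - 7910\right) = 43748 \left(-14460\right) = -632596080$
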